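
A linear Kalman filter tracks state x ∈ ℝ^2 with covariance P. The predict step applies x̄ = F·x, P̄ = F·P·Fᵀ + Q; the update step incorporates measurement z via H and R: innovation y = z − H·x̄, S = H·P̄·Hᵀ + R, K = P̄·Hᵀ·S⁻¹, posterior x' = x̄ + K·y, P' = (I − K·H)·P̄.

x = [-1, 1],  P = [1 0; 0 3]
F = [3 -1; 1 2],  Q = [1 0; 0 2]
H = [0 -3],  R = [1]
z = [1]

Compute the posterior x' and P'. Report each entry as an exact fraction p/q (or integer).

x' = [-127/34, -11/34]
P' = [1687/136 -3/136; -3/136 15/136]

x̄ = F·x = [-4, 1]
P̄ = F·P·Fᵀ + Q = [13 -3; -3 15]
y = z − H·x̄ = [4]
S = H·P̄·Hᵀ + R = [136]
K = P̄·Hᵀ·S⁻¹ = [9/136; -45/136]
x' = x̄ + K·y = [-127/34, -11/34]
P' = (I − K·H)·P̄ = [1687/136 -3/136; -3/136 15/136]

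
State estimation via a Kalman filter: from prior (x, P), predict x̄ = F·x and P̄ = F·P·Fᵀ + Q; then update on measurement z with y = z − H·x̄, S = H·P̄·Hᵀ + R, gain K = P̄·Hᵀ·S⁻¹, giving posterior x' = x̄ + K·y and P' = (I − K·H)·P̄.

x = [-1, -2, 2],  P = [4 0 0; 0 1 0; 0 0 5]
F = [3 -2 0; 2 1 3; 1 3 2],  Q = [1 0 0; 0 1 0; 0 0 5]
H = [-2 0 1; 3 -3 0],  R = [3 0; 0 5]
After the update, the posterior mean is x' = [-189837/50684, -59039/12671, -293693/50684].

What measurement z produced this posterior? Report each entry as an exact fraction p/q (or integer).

z = [2, 3]

x̄ = F·x = [1, 2, -3]
P̄ = F·P·Fᵀ + Q = [41 22 6; 22 63 41; 6 41 38]
S = H·P̄·Hᵀ + R = [181 -219; -219 545]
K = P̄·Hᵀ·S⁻¹ = [-28937/50684 -6327/50684; -7143/12671 -5730/12671; -8825/50684 -13311/50684]
x' − x̄ = [-240521/50684, -84381/12671, -141641/50684] = K·y
y = (KᵀK)⁻¹·Kᵀ·(x' − x̄) = [7, 6]
z = y + H·x̄ = [7, 6] + [-5, -3] = [2, 3]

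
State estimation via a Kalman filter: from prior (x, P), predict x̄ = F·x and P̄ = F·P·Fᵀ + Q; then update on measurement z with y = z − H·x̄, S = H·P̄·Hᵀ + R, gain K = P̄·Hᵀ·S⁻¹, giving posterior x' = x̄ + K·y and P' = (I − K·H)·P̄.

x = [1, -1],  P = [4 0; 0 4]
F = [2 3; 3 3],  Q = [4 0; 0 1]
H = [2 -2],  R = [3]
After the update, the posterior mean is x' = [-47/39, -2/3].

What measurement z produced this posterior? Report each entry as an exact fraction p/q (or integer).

x̄ = F·x = [-1, 0]
P̄ = F·P·Fᵀ + Q = [56 60; 60 73]
S = H·P̄·Hᵀ + R = [39]
K = P̄·Hᵀ·S⁻¹ = [-8/39; -2/3]
x' − x̄ = [-8/39, -2/3] = K·y
y = (KᵀK)⁻¹·Kᵀ·(x' − x̄) = [1]
z = y + H·x̄ = [1] + [-2] = [-1]

z = [-1]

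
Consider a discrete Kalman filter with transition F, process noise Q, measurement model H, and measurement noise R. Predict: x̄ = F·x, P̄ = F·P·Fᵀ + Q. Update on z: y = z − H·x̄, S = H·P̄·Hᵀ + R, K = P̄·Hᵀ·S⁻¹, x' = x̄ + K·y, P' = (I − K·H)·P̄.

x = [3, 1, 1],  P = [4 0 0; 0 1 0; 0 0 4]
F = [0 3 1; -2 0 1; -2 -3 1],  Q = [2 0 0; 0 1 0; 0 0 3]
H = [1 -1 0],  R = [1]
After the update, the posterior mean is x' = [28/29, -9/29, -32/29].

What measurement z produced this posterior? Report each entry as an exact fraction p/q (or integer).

x̄ = F·x = [4, -5, -8]
P̄ = F·P·Fᵀ + Q = [15 4 -5; 4 21 20; -5 20 32]
S = H·P̄·Hᵀ + R = [29]
K = P̄·Hᵀ·S⁻¹ = [11/29; -17/29; -25/29]
x' − x̄ = [-88/29, 136/29, 200/29] = K·y
y = (KᵀK)⁻¹·Kᵀ·(x' − x̄) = [-8]
z = y + H·x̄ = [-8] + [9] = [1]

z = [1]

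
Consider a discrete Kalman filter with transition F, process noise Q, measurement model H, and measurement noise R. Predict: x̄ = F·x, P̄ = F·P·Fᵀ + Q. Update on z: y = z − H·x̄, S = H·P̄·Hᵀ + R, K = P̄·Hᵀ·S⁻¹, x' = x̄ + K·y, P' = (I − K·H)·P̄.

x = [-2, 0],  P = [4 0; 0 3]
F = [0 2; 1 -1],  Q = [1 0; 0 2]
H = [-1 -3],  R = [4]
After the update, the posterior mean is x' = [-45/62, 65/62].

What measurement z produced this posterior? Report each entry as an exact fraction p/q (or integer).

z = [-3]

x̄ = F·x = [0, -2]
P̄ = F·P·Fᵀ + Q = [13 -6; -6 9]
S = H·P̄·Hᵀ + R = [62]
K = P̄·Hᵀ·S⁻¹ = [5/62; -21/62]
x' − x̄ = [-45/62, 189/62] = K·y
y = (KᵀK)⁻¹·Kᵀ·(x' − x̄) = [-9]
z = y + H·x̄ = [-9] + [6] = [-3]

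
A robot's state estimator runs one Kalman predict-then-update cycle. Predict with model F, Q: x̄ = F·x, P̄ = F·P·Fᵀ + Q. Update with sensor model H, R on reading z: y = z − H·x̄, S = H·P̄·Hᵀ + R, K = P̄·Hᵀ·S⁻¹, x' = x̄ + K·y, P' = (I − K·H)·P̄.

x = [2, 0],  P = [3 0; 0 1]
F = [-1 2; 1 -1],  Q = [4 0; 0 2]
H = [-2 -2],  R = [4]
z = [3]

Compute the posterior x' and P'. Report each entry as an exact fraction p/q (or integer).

x̄ = F·x = [-2, 2]
P̄ = F·P·Fᵀ + Q = [11 -5; -5 6]
y = z − H·x̄ = [3]
S = H·P̄·Hᵀ + R = [32]
K = P̄·Hᵀ·S⁻¹ = [-3/8; -1/16]
x' = x̄ + K·y = [-25/8, 29/16]
P' = (I − K·H)·P̄ = [13/2 -23/4; -23/4 47/8]

x' = [-25/8, 29/16]
P' = [13/2 -23/4; -23/4 47/8]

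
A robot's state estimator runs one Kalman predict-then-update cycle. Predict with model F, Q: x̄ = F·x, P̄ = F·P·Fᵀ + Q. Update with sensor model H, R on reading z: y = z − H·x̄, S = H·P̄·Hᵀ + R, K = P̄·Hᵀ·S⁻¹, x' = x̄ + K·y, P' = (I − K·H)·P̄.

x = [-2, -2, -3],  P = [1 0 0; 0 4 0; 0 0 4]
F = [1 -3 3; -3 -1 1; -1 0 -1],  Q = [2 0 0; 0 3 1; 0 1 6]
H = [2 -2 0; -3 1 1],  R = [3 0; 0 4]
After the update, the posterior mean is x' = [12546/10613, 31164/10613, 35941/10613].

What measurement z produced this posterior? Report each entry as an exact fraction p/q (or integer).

z = [-3, 3]

x̄ = F·x = [-5, 5, 5]
P̄ = F·P·Fᵀ + Q = [75 21 -13; 21 20 0; -13 0 11]
S = H·P̄·Hᵀ + R = [215 -348; -348 662]
K = P̄·Hᵀ·S⁻¹ = [-2010/10613 -9071/21226; -6820/10613 -8549/21226; 94/10613 851/10613]
x' − x̄ = [65611/10613, -21901/10613, -17124/10613] = K·y
y = (KᵀK)⁻¹·Kᵀ·(x' − x̄) = [17, -22]
z = y + H·x̄ = [17, -22] + [-20, 25] = [-3, 3]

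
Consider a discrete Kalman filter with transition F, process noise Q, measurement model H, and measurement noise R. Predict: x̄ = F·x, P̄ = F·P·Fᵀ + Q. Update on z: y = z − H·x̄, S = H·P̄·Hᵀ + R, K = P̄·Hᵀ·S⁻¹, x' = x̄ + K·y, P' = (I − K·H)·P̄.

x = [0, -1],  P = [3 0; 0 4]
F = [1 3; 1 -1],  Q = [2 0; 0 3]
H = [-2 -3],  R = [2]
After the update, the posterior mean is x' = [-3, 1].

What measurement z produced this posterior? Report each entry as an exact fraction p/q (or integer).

x̄ = F·x = [-3, 1]
P̄ = F·P·Fᵀ + Q = [41 -9; -9 10]
S = H·P̄·Hᵀ + R = [148]
K = P̄·Hᵀ·S⁻¹ = [-55/148; -3/37]
x' − x̄ = [0, 0] = K·y
y = (KᵀK)⁻¹·Kᵀ·(x' − x̄) = [0]
z = y + H·x̄ = [0] + [3] = [3]

z = [3]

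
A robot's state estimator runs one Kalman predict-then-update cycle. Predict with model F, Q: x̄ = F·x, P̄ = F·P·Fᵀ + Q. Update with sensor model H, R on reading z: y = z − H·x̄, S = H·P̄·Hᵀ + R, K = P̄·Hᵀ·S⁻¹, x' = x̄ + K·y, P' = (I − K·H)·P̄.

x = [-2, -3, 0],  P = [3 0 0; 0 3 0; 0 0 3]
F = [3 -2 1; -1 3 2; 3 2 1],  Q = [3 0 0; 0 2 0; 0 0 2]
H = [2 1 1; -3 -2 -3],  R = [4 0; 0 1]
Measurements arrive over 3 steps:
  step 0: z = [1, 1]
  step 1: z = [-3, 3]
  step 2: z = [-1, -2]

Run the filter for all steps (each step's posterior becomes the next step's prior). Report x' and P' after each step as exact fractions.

step 0: x̄ = F·x = [0, -7, -12]
step 0: P̄ = F·P·Fᵀ + Q = [45 -21 18; -21 44 15; 18 15 44]
step 0: y = z − H·x̄ = [20, -49]
step 0: S = H·P̄·Hᵀ + R = [290 -580; -580 1230]
step 0: K = P̄·Hᵀ·S⁻¹ = [15/14 27/70; -1969/2030 -18/35; -843/2030 -13/35]
step 0: x' = x̄ + K·y = [177/70, -1217/1015, -2137/1015]
step 0: P' = (I − K·H)·P̄ = [297/35 -171/14 -33/70; -171/14 49713/2030 -7999/2030; -33/70 -7999/2030 6541/2030]
step 1: x̄ = F·x = [15993/2030, -20983/2030, 6257/2030]
step 1: P̄ = F·P·Fᵀ + Q = [690311/2030 -121281/406 -43019/2030; -121281/406 551477/2030 25339/2030; -43019/2030 25339/2030 29209/2030]
step 1: y = z − H·x̄ = [-2335/203, 15437/1015]
step 1: S = H·P̄·Hᵀ + R = [401516/1015 -413568/1015; -413568/1015 468242/1015]
step 1: K = P̄·Hᵀ·S⁻¹ = [50319269/41793508 5953467/20896754; -40658463/41793508 -1834531/10448377; -22868987/41793508 -5152856/10448377]
step 1: x' = x̄ + K·y = [-68441713/41793508, -75928723/41793508, 78391981/41793508]
step 1: P' = (I − K·H)·P̄ = [363601079/41793508 -475065075/41793508 -50860007/41793508; -475065075/41793508 929955545/41793508 -142459247/41793508; -50860007/41793508 -142459247/41793508 152703313/41793508]
step 2: x̄ = F·x = [6231072/10448377, -1280247/20896754, -69697651/10448377]
step 2: P̄ = F·P·Fᵀ + Q = [6617886787/20896754 -5851343247/20896754 -299934599/20896754; -5851343247/20896754 5385960383/20896754 108683185/20896754; -299934599/20896754 108683185/20896754 326372145/20896754]
step 2: y = z − H·x̄ = [94854507/20896754, -212576738/10448377]
step 2: S = H·P̄·Hᵀ + R = [3939860839/10448377 -4171479864/10448377; -4171479864/10448377 4876162574/10448377]
step 2: K = P̄·Hᵀ·S⁻¹ = [102816039924/86623870585 47099673003/173247741170; -79919223393/86623870585 -11024448523/86623870585; -48841311018/86623870585 -44418184208/86623870585]
step 2: x' = x̄ + K·y = [39230450811/86623870585, -143779070887/86623870585, 104167677678/86623870585]
step 2: P' = (I − K·H)·P̄ = [748012948082/86623870585 -1973393057313/173247741170 -196130415623/173247741170; -1973393057313/173247741170 3980068913461/173247741170 -672636585979/173247741170; -196130415623/173247741170 -672636585979/173247741170 674166929081/173247741170]

step 0: x' = [177/70, -1217/1015, -2137/1015], P' = [297/35 -171/14 -33/70; -171/14 49713/2030 -7999/2030; -33/70 -7999/2030 6541/2030]
step 1: x' = [-68441713/41793508, -75928723/41793508, 78391981/41793508], P' = [363601079/41793508 -475065075/41793508 -50860007/41793508; -475065075/41793508 929955545/41793508 -142459247/41793508; -50860007/41793508 -142459247/41793508 152703313/41793508]
step 2: x' = [39230450811/86623870585, -143779070887/86623870585, 104167677678/86623870585], P' = [748012948082/86623870585 -1973393057313/173247741170 -196130415623/173247741170; -1973393057313/173247741170 3980068913461/173247741170 -672636585979/173247741170; -196130415623/173247741170 -672636585979/173247741170 674166929081/173247741170]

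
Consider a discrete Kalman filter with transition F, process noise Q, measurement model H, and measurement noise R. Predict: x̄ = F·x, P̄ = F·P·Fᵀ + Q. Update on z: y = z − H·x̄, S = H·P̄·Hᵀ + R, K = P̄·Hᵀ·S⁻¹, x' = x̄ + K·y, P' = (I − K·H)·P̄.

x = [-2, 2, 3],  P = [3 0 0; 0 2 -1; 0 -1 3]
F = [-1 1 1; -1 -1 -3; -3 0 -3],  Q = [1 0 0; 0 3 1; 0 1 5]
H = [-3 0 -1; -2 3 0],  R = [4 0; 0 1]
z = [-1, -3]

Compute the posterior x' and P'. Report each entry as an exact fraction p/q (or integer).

x' = [2824/4029, -13841/24174, -6899/12087]
P' = [665/1343 1214/4029 -3125/4029; 1214/4029 3535/12087 -5200/12087; -3125/4029 -5200/12087 49381/12087]

x̄ = F·x = [7, -9, -3]
P̄ = F·P·Fᵀ + Q = [7 -4 3; -4 29 34; 3 34 59]
y = z − H·x̄ = [17, 38]
S = H·P̄·Hᵀ + R = [144 -18; -18 338]
K = P̄·Hᵀ·S⁻¹ = [-715/4029 -116/1343; -2863/24174 369/1343; -5314/12087 350/1343]
x' = x̄ + K·y = [2824/4029, -13841/24174, -6899/12087]
P' = (I − K·H)·P̄ = [665/1343 1214/4029 -3125/4029; 1214/4029 3535/12087 -5200/12087; -3125/4029 -5200/12087 49381/12087]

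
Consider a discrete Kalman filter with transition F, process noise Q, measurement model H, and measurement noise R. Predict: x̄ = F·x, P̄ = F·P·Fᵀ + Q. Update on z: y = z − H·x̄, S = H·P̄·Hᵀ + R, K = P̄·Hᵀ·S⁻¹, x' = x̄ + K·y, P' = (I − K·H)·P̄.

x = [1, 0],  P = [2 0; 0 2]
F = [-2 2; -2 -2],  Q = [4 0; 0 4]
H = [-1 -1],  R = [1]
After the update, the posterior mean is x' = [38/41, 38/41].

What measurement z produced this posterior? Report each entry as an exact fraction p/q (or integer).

z = [-2]

x̄ = F·x = [-2, -2]
P̄ = F·P·Fᵀ + Q = [20 0; 0 20]
S = H·P̄·Hᵀ + R = [41]
K = P̄·Hᵀ·S⁻¹ = [-20/41; -20/41]
x' − x̄ = [120/41, 120/41] = K·y
y = (KᵀK)⁻¹·Kᵀ·(x' − x̄) = [-6]
z = y + H·x̄ = [-6] + [4] = [-2]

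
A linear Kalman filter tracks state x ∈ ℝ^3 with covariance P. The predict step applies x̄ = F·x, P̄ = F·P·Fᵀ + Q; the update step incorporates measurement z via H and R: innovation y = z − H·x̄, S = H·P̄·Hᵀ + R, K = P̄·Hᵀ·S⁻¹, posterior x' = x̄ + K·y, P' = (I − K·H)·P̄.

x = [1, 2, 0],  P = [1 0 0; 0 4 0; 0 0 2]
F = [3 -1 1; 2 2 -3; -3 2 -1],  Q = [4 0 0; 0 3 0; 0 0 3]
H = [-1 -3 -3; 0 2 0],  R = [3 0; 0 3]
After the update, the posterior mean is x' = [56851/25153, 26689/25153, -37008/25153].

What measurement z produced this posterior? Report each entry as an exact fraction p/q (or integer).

x̄ = F·x = [1, 6, 1]
P̄ = F·P·Fᵀ + Q = [19 -8 -19; -8 41 16; -19 16 30]
S = H·P̄·Hᵀ + R = [787 -326; -326 167]
K = P̄·Hᵀ·S⁻¹ = [5138/25153 7620/25153; -489/25153 11396/25153; -9441/25153 -13610/25153]
x' − x̄ = [31698/25153, -124229/25153, -62161/25153] = K·y
y = (KᵀK)⁻¹·Kᵀ·(x' − x̄) = [21, -10]
z = y + H·x̄ = [21, -10] + [-22, 12] = [-1, 2]

z = [-1, 2]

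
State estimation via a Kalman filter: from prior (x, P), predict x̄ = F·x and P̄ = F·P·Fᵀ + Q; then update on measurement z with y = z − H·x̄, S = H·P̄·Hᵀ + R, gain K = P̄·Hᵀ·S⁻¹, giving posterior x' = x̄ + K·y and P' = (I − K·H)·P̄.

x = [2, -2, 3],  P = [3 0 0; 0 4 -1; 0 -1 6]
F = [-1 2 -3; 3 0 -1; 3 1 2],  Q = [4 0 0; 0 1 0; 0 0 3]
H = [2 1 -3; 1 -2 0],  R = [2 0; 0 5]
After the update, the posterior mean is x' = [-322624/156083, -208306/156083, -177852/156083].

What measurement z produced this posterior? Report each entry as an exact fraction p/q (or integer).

z = [-2, 1]

x̄ = F·x = [-15, 3, 10]
P̄ = F·P·Fᵀ + Q = [89 11 -38; 11 34 16; -38 16 54]
S = H·P̄·Hᵀ + R = [1282 287; 287 186]
K = P̄·Hᵀ·S⁻¹ = [37129/156083 -1067/156083; 17847/156083 -75370/156083; -21202/156083 -26026/156083]
x' − x̄ = [2018621/156083, -676555/156083, -1738682/156083] = K·y
y = (KᵀK)⁻¹·Kᵀ·(x' − x̄) = [55, 22]
z = y + H·x̄ = [55, 22] + [-57, -21] = [-2, 1]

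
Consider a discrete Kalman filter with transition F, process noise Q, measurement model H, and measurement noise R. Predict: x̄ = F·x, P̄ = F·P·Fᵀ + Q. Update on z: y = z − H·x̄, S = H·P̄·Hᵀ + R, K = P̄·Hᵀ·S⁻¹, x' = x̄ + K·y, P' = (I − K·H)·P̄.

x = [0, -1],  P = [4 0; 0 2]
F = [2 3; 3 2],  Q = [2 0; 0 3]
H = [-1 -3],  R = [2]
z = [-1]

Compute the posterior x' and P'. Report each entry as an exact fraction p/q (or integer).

x̄ = F·x = [-3, -2]
P̄ = F·P·Fᵀ + Q = [36 36; 36 47]
y = z − H·x̄ = [-10]
S = H·P̄·Hᵀ + R = [677]
K = P̄·Hᵀ·S⁻¹ = [-144/677; -177/677]
x' = x̄ + K·y = [-591/677, 416/677]
P' = (I − K·H)·P̄ = [3636/677 -1116/677; -1116/677 490/677]

x' = [-591/677, 416/677]
P' = [3636/677 -1116/677; -1116/677 490/677]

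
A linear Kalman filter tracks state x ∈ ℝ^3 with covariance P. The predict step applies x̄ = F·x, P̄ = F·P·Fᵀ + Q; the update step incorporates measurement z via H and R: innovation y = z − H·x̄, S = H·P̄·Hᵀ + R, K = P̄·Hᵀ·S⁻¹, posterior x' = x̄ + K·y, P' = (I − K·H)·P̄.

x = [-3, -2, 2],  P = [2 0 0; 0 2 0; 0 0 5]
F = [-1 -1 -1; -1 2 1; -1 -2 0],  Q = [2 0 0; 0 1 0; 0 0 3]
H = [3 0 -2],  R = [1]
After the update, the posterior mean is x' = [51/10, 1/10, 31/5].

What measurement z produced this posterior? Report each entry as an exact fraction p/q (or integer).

z = [3]

x̄ = F·x = [3, 1, 7]
P̄ = F·P·Fᵀ + Q = [11 -7 6; -7 16 -6; 6 -6 13]
S = H·P̄·Hᵀ + R = [80]
K = P̄·Hᵀ·S⁻¹ = [21/80; -9/80; -1/10]
x' − x̄ = [21/10, -9/10, -4/5] = K·y
y = (KᵀK)⁻¹·Kᵀ·(x' − x̄) = [8]
z = y + H·x̄ = [8] + [-5] = [3]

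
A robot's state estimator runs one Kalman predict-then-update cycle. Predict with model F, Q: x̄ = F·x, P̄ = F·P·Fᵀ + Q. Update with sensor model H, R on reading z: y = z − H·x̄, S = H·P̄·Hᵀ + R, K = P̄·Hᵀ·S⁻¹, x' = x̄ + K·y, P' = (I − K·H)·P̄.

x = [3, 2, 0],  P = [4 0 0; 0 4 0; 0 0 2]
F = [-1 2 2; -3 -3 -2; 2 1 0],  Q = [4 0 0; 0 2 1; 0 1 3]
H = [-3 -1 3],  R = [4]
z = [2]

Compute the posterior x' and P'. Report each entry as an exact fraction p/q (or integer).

x' = [3255/671, -5747/671, 1832/671]
P' = [15696/671 -23072/671 7904/671; -23072/671 38893/671 -10277/671; 7904/671 -10277/671 4617/671]

x̄ = F·x = [1, -15, 8]
P̄ = F·P·Fᵀ + Q = [32 -20 0; -20 82 -35; 0 -35 23]
y = z − H·x̄ = [-34]
S = H·P̄·Hᵀ + R = [671]
K = P̄·Hᵀ·S⁻¹ = [-76/671; -127/671; 104/671]
x' = x̄ + K·y = [3255/671, -5747/671, 1832/671]
P' = (I − K·H)·P̄ = [15696/671 -23072/671 7904/671; -23072/671 38893/671 -10277/671; 7904/671 -10277/671 4617/671]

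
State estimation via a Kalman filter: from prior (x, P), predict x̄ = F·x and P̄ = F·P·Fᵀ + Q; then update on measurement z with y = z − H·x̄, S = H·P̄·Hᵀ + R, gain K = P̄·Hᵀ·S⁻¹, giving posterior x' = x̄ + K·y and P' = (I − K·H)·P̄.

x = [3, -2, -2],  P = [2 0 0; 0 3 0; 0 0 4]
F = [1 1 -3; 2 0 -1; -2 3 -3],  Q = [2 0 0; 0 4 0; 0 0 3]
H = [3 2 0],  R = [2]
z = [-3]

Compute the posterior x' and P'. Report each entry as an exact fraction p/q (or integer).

x' = [-385/129, 392/129, -1822/129]
P' = [1814/645 -512/129 5354/645; -512/129 784/129 -1580/129; 5354/645 -1580/129 30569/645]

x̄ = F·x = [7, 8, -6]
P̄ = F·P·Fᵀ + Q = [43 16 41; 16 16 4; 41 4 74]
y = z − H·x̄ = [-40]
S = H·P̄·Hᵀ + R = [645]
K = P̄·Hᵀ·S⁻¹ = [161/645; 16/129; 131/645]
x' = x̄ + K·y = [-385/129, 392/129, -1822/129]
P' = (I − K·H)·P̄ = [1814/645 -512/129 5354/645; -512/129 784/129 -1580/129; 5354/645 -1580/129 30569/645]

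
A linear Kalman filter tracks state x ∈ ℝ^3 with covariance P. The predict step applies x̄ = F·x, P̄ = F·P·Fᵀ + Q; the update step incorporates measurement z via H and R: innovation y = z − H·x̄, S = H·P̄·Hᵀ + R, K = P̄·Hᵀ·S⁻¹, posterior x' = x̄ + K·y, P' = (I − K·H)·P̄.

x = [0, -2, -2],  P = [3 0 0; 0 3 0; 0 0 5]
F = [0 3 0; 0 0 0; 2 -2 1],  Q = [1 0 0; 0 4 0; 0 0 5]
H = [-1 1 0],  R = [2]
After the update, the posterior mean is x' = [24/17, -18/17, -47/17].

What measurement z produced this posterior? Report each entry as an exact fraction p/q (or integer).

z = [-3]

x̄ = F·x = [-6, 0, 2]
P̄ = F·P·Fᵀ + Q = [28 0 -18; 0 4 0; -18 0 34]
S = H·P̄·Hᵀ + R = [34]
K = P̄·Hᵀ·S⁻¹ = [-14/17; 2/17; 9/17]
x' − x̄ = [126/17, -18/17, -81/17] = K·y
y = (KᵀK)⁻¹·Kᵀ·(x' − x̄) = [-9]
z = y + H·x̄ = [-9] + [6] = [-3]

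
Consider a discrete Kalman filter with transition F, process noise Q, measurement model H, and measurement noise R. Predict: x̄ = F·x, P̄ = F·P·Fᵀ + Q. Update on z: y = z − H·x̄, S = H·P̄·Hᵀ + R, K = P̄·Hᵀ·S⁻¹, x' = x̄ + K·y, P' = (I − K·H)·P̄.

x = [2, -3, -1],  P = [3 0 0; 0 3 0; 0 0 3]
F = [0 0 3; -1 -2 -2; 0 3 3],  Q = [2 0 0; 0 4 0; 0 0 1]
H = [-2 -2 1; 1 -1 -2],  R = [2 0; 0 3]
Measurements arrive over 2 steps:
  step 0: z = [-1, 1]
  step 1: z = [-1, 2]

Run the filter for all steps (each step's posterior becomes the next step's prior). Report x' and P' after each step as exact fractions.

step 0: x̄ = F·x = [-3, 6, -12]
step 0: P̄ = F·P·Fᵀ + Q = [29 -18 27; -18 31 -36; 27 -36 55]
step 0: y = z − H·x̄ = [17, -14]
step 0: S = H·P̄·Hᵀ + R = [189 -79; -79 67]
step 0: K = P̄·Hᵀ·S⁻¹ = [-109/3211 -464/3211; -123/338 -29/338; 31/169 -82/169]
step 0: x' = x̄ + K·y = [-4990/3211, 343/338, -353/169]
step 0: P' = (I − K·H)·P̄ = [90416/3211 -2836/169 3834/169; -2836/169 3519/338 -2276/169; 3834/169 -2276/169 3178/169]
step 1: x̄ = F·x = [-1059/169, 11887/3211, -1089/338]
step 1: P̄ = F·P·Fᵀ + Q = [28940/169 -16914/169 8118/169; -16914/169 208406/3211 -5307/169; 8118/169 -5307/169 7277/338]
step 1: y = z − H·x̄ = [-18667/6422, 17739/3211]
step 1: S = H·P̄·Hᵀ + R = [648107/6422 -352460/3211; -352460/3211 666857/3211]
step 1: K = P̄·Hᵀ·S⁻¹ = [-2207564/57221609 47120934/57221609; -20074182/57221609 -38764082/57221609; 9990689/57221609 15303864/57221609]
step 1: x' = x̄ + K·y = [-91832279/57221609, 56032262/57221609, -128856745/57221609]
step 1: P' = (I − K·H)·P̄ = [1332486488/57221609 -825998402/57221609 1008561044/57221609; -825998402/57221609 534916836/57221609 -622311496/57221609; 1008561044/57221609 -622311496/57221609 792480474/57221609]

step 0: x' = [-4990/3211, 343/338, -353/169], P' = [90416/3211 -2836/169 3834/169; -2836/169 3519/338 -2276/169; 3834/169 -2276/169 3178/169]
step 1: x' = [-91832279/57221609, 56032262/57221609, -128856745/57221609], P' = [1332486488/57221609 -825998402/57221609 1008561044/57221609; -825998402/57221609 534916836/57221609 -622311496/57221609; 1008561044/57221609 -622311496/57221609 792480474/57221609]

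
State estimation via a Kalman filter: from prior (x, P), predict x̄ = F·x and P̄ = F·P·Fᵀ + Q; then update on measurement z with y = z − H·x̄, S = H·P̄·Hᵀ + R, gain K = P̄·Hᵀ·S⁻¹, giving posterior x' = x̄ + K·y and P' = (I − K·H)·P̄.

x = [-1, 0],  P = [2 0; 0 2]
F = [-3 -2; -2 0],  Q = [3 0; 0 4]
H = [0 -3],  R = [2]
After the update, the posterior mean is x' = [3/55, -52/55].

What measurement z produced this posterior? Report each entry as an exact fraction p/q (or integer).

x̄ = F·x = [3, 2]
P̄ = F·P·Fᵀ + Q = [29 12; 12 12]
S = H·P̄·Hᵀ + R = [110]
K = P̄·Hᵀ·S⁻¹ = [-18/55; -18/55]
x' − x̄ = [-162/55, -162/55] = K·y
y = (KᵀK)⁻¹·Kᵀ·(x' − x̄) = [9]
z = y + H·x̄ = [9] + [-6] = [3]

z = [3]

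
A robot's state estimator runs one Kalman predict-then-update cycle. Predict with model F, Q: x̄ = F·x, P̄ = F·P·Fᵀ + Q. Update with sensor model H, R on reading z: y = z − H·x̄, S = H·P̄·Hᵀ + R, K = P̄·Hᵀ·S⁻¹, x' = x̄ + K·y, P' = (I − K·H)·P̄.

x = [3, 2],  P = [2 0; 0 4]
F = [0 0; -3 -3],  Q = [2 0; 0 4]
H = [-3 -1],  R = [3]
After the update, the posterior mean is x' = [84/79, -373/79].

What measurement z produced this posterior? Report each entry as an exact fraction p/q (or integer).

x̄ = F·x = [0, -15]
P̄ = F·P·Fᵀ + Q = [2 0; 0 58]
S = H·P̄·Hᵀ + R = [79]
K = P̄·Hᵀ·S⁻¹ = [-6/79; -58/79]
x' − x̄ = [84/79, 812/79] = K·y
y = (KᵀK)⁻¹·Kᵀ·(x' − x̄) = [-14]
z = y + H·x̄ = [-14] + [15] = [1]

z = [1]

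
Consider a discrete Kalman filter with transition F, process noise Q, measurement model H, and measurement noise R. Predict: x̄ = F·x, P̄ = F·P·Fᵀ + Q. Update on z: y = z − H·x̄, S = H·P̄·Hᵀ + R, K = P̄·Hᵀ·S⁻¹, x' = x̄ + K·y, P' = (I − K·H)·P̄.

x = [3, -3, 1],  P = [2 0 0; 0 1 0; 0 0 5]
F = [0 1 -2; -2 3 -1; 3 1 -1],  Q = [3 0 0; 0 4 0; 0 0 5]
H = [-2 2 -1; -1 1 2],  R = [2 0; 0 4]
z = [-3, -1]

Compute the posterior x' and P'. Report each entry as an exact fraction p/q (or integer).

x' = [-10493/1153, -135848/12683, 1231/12683]
P' = [20929/1153 20789/1153 114/1153; 20789/1153 232983/12683 3018/12683; 114/1153 3018/12683 8710/12683]

x̄ = F·x = [-5, -16, 5]
P̄ = F·P·Fᵀ + Q = [24 13 11; 13 26 -4; 11 -4 29]
y = z − H·x̄ = [24, 0]
S = H·P̄·Hᵀ + R = [187 -55; -55 84]
K = P̄·Hᵀ·S⁻¹ = [-197/1153 22/1153; 2795/12683 235/1153; -2591/12683 436/1153]
x' = x̄ + K·y = [-10493/1153, -135848/12683, 1231/12683]
P' = (I − K·H)·P̄ = [20929/1153 20789/1153 114/1153; 20789/1153 232983/12683 3018/12683; 114/1153 3018/12683 8710/12683]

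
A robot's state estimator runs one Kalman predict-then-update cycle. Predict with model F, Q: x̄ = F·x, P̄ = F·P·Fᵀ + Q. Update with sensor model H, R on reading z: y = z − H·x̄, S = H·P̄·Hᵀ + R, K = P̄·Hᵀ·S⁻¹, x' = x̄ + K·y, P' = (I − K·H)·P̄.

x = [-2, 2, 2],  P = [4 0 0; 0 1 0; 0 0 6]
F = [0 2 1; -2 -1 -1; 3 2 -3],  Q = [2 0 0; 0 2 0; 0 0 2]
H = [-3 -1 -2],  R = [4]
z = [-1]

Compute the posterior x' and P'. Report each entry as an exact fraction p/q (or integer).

x' = [6, 5/91, -2326/273]
P' = [12 -8 -14; -8 2200/91 -18/91; -14 -18/91 6044/273]

x̄ = F·x = [6, 0, -8]
P̄ = F·P·Fᵀ + Q = [12 -8 -14; -8 25 -8; -14 -8 96]
y = z − H·x̄ = [1]
S = H·P̄·Hᵀ + R = [273]
K = P̄·Hᵀ·S⁻¹ = [0; 5/91; -142/273]
x' = x̄ + K·y = [6, 5/91, -2326/273]
P' = (I − K·H)·P̄ = [12 -8 -14; -8 2200/91 -18/91; -14 -18/91 6044/273]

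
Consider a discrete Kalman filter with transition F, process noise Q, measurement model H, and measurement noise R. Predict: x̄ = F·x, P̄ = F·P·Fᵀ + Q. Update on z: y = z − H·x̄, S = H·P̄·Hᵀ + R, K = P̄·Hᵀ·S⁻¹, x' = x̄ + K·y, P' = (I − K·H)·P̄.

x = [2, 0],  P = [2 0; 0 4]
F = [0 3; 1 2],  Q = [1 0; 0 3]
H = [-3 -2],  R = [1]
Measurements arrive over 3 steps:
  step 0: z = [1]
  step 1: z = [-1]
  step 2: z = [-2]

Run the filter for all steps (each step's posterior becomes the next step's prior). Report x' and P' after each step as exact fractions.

step 0: x' = [-795/706, 421/353], P' = [841/706 -591/353; -591/353 915/353]
step 1: x' = [70371/133351, -73437/266702], P' = [122128/133351 -166593/133351; -166593/133351 516481/266702]
step 2: x' = [22259907/76804085, 42810924/76804085], P' = [69848867/76804085 -95301426/76804085; -95301426/76804085 147878673/76804085]

step 0: x̄ = F·x = [0, 2]
step 0: P̄ = F·P·Fᵀ + Q = [37 24; 24 21]
step 0: y = z − H·x̄ = [5]
step 0: S = H·P̄·Hᵀ + R = [706]
step 0: K = P̄·Hᵀ·S⁻¹ = [-159/706; -57/353]
step 0: x' = x̄ + K·y = [-795/706, 421/353]
step 0: P' = (I − K·H)·P̄ = [841/706 -591/353; -591/353 915/353]
step 1: x̄ = F·x = [1263/353, 889/706]
step 1: P̄ = F·P·Fᵀ + Q = [8588/353 3717/353; 3717/353 5551/706]
step 1: y = z − H·x̄ = [4325/353]
step 1: S = H·P̄·Hᵀ + R = [133351/353]
step 1: K = P̄·Hᵀ·S⁻¹ = [-33198/133351; -16702/133351]
step 1: x' = x̄ + K·y = [70371/133351, -73437/266702]
step 1: P' = (I − K·H)·P̄ = [122128/133351 -166593/133351; -166593/133351 516481/266702]
step 2: x̄ = F·x = [-220311/266702, -3066/133351]
step 2: P̄ = F·P·Fᵀ + Q = [4915031/266702 1049664/133351; 1049664/133351 888771/133351]
step 2: y = z − H·x̄ = [-1206601/266702]
step 2: S = H·P̄·Hᵀ + R = [76804085/266702]
step 2: K = P̄·Hᵀ·S⁻¹ = [-18943749/76804085; -9853068/76804085]
step 2: x' = x̄ + K·y = [22259907/76804085, 42810924/76804085]
step 2: P' = (I − K·H)·P̄ = [69848867/76804085 -95301426/76804085; -95301426/76804085 147878673/76804085]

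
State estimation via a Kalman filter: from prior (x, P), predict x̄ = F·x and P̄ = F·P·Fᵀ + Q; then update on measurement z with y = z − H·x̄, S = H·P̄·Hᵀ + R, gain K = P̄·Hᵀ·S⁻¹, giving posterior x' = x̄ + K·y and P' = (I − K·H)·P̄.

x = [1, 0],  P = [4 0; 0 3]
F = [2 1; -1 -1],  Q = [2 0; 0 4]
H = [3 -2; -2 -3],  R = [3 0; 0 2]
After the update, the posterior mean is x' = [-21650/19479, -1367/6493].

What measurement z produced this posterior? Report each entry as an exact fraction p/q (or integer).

x̄ = F·x = [2, -1]
P̄ = F·P·Fᵀ + Q = [21 -11; -11 11]
S = H·P̄·Hᵀ + R = [368 -5; -5 53]
K = P̄·Hᵀ·S⁻¹ = [4460/19479 -2887/19479; -990/6493 -1441/6493]
x' − x̄ = [-60608/19479, 5126/6493] = K·y
y = (KᵀK)⁻¹·Kᵀ·(x' − x̄) = [-11, 4]
z = y + H·x̄ = [-11, 4] + [8, -1] = [-3, 3]

z = [-3, 3]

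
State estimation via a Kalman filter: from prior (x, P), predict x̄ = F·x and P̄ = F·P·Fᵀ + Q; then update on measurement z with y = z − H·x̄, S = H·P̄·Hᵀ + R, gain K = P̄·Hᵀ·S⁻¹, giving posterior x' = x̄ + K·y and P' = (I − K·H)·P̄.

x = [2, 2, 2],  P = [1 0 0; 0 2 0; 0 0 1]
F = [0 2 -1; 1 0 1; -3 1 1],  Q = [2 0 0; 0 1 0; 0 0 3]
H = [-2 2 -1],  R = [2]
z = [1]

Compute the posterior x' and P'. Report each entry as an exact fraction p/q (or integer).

x̄ = F·x = [2, 4, -2]
P̄ = F·P·Fᵀ + Q = [11 -1 3; -1 3 -2; 3 -2 15]
y = z − H·x̄ = [-5]
S = H·P̄·Hᵀ + R = [101]
K = P̄·Hᵀ·S⁻¹ = [-27/101; 10/101; -25/101]
x' = x̄ + K·y = [337/101, 354/101, -77/101]
P' = (I − K·H)·P̄ = [382/101 169/101 -372/101; 169/101 203/101 48/101; -372/101 48/101 890/101]

x' = [337/101, 354/101, -77/101]
P' = [382/101 169/101 -372/101; 169/101 203/101 48/101; -372/101 48/101 890/101]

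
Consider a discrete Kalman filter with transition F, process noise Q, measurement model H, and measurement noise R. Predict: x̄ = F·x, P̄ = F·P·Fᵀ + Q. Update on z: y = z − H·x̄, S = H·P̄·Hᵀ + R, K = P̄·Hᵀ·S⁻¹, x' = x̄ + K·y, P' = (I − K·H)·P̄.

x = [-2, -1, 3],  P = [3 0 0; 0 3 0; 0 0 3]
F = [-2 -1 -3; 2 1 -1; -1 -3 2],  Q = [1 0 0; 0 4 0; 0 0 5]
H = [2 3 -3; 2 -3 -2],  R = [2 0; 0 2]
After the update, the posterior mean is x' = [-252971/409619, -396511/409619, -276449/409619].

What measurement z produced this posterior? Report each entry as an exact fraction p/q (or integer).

x̄ = F·x = [-4, -8, 11]
P̄ = F·P·Fᵀ + Q = [43 -6 -3; -6 22 -21; -3 -21 47]
S = H·P̄·Hᵀ + R = [1137 223; 223 404]
K = P̄·Hᵀ·S⁻¹ = [6578/409619 107899/409619; 55296/409619 -67023/409619; -76589/409619 4761/409619]
x' − x̄ = [1385505/409619, 2880441/409619, -4782258/409619] = K·y
y = (KᵀK)⁻¹·Kᵀ·(x' − x̄) = [63, 9]
z = y + H·x̄ = [63, 9] + [-65, -6] = [-2, 3]

z = [-2, 3]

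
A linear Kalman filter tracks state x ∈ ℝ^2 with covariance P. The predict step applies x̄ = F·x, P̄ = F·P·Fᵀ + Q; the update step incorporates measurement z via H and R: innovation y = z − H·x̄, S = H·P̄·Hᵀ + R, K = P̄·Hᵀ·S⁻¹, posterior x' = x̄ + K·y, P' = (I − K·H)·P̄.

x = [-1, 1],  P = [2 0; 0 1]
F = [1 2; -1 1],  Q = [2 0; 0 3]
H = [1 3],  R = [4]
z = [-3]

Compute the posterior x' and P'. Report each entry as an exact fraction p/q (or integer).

x' = [-7/33, -8/11]
P' = [232/33 -24/11; -24/11 12/11]

x̄ = F·x = [1, 2]
P̄ = F·P·Fᵀ + Q = [8 0; 0 6]
y = z − H·x̄ = [-10]
S = H·P̄·Hᵀ + R = [66]
K = P̄·Hᵀ·S⁻¹ = [4/33; 3/11]
x' = x̄ + K·y = [-7/33, -8/11]
P' = (I − K·H)·P̄ = [232/33 -24/11; -24/11 12/11]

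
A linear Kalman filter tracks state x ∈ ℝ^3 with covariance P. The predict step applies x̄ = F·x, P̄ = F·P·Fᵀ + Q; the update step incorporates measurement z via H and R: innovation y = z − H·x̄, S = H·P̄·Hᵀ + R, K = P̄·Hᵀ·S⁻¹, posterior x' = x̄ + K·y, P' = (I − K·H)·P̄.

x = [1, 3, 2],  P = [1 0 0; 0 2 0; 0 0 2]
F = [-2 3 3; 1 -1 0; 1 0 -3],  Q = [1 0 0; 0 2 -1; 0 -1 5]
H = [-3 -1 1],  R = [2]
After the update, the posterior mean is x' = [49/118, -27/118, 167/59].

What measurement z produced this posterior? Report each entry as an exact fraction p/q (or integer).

z = [2]

x̄ = F·x = [13, -2, -5]
P̄ = F·P·Fᵀ + Q = [41 -8 -20; -8 5 0; -20 0 24]
S = H·P̄·Hᵀ + R = [472]
K = P̄·Hᵀ·S⁻¹ = [-135/472; 19/472; 21/118]
x' − x̄ = [-1485/118, 209/118, 462/59] = K·y
y = (KᵀK)⁻¹·Kᵀ·(x' − x̄) = [44]
z = y + H·x̄ = [44] + [-42] = [2]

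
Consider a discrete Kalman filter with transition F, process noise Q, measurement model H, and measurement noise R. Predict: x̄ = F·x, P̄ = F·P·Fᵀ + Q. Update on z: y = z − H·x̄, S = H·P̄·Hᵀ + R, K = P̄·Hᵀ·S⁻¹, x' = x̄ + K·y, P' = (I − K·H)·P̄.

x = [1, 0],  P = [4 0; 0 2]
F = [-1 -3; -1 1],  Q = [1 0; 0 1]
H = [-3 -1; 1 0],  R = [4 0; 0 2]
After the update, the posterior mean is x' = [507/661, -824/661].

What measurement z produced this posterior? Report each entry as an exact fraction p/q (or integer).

z = [-1, 1]

x̄ = F·x = [-1, -1]
P̄ = F·P·Fᵀ + Q = [23 -2; -2 7]
S = H·P̄·Hᵀ + R = [206 -67; -67 25]
K = P̄·Hᵀ·S⁻¹ = [-134/661 249/661; -159/661 -479/661]
x' − x̄ = [1168/661, -163/661] = K·y
y = (KᵀK)⁻¹·Kᵀ·(x' − x̄) = [-5, 2]
z = y + H·x̄ = [-5, 2] + [4, -1] = [-1, 1]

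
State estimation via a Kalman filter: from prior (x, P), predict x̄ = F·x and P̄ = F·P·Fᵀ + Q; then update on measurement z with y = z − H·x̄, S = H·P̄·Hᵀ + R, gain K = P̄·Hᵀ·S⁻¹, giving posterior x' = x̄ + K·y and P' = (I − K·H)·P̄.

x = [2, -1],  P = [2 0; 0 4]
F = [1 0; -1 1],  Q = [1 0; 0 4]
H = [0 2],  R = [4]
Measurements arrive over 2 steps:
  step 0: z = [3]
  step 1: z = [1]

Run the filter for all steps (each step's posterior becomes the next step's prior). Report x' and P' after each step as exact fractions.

step 0: x̄ = F·x = [2, -3]
step 0: P̄ = F·P·Fᵀ + Q = [3 -2; -2 10]
step 0: y = z − H·x̄ = [9]
step 0: S = H·P̄·Hᵀ + R = [44]
step 0: K = P̄·Hᵀ·S⁻¹ = [-1/11; 5/11]
step 0: x' = x̄ + K·y = [13/11, 12/11]
step 0: P' = (I − K·H)·P̄ = [29/11 -2/11; -2/11 10/11]
step 1: x̄ = F·x = [13/11, -1/11]
step 1: P̄ = F·P·Fᵀ + Q = [40/11 -31/11; -31/11 87/11]
step 1: y = z − H·x̄ = [13/11]
step 1: S = H·P̄·Hᵀ + R = [392/11]
step 1: K = P̄·Hᵀ·S⁻¹ = [-31/196; 87/196]
step 1: x' = x̄ + K·y = [195/196, 85/196]
step 1: P' = (I − K·H)·P̄ = [269/98 -31/98; -31/98 87/98]

step 0: x' = [13/11, 12/11], P' = [29/11 -2/11; -2/11 10/11]
step 1: x' = [195/196, 85/196], P' = [269/98 -31/98; -31/98 87/98]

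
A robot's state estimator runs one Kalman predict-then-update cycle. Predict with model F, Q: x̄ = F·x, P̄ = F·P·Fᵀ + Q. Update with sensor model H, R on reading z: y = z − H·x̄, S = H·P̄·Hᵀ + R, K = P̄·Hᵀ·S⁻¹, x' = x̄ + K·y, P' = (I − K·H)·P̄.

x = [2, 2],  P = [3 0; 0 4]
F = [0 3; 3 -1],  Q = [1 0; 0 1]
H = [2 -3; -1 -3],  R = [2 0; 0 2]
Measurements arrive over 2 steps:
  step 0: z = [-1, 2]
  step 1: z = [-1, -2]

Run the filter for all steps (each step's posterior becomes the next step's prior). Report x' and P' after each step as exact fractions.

step 0: x̄ = F·x = [6, 4]
step 0: P̄ = F·P·Fᵀ + Q = [37 -12; -12 32]
step 0: y = z − H·x̄ = [-1, 20]
step 0: S = H·P̄·Hᵀ + R = [582 250; 250 255]
step 0: K = P̄·Hᵀ·S⁻¹ = [2830/8591 -14041/42955; -960/8591 -9444/42955]
step 0: x' = x̄ + K·y = [-7448/8591, -2452/8591]
step 0: P' = (I − K·H)·P̄ = [18794/42955 3096/42955; 3096/42955 5264/42955]
step 1: x̄ = F·x = [-7356/8591, -19892/8591]
step 1: P̄ = F·P·Fᵀ + Q = [90331/42955 12072/42955; 12072/42955 198789/42955]
step 1: y = z − H·x̄ = [-53555/8591, -84214/8591]
step 1: S = H·P̄·Hᵀ + R = [2091471/42955 1572223/42955; 1572223/42955 2037774/42955]
step 1: K = P̄·Hᵀ·S⁻¹ = [11484307/41672915 -11448509/41672915; -4876251/41672915 -8680488/41672915]
step 1: x' = x̄ + K·y = [4951311/41672915, 18997627/41672915]
step 1: P' = (I − K·H)·P̄ = [15288544/41672915 2536158/41672915; 2536158/41672915 4941606/41672915]

step 0: x' = [-7448/8591, -2452/8591], P' = [18794/42955 3096/42955; 3096/42955 5264/42955]
step 1: x' = [4951311/41672915, 18997627/41672915], P' = [15288544/41672915 2536158/41672915; 2536158/41672915 4941606/41672915]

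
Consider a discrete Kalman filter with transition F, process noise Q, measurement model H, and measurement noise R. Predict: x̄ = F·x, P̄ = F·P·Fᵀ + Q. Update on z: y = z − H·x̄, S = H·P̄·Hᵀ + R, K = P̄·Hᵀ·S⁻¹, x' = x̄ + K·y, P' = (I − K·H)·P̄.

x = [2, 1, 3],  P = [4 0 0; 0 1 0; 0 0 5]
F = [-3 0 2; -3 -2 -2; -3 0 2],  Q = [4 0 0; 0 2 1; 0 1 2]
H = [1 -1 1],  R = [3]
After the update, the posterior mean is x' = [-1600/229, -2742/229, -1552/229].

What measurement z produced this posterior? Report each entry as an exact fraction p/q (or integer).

z = [-2]

x̄ = F·x = [0, -14, 0]
P̄ = F·P·Fᵀ + Q = [60 16 56; 16 62 17; 56 17 58]
S = H·P̄·Hᵀ + R = [229]
K = P̄·Hᵀ·S⁻¹ = [100/229; -29/229; 97/229]
x' − x̄ = [-1600/229, 464/229, -1552/229] = K·y
y = (KᵀK)⁻¹·Kᵀ·(x' − x̄) = [-16]
z = y + H·x̄ = [-16] + [14] = [-2]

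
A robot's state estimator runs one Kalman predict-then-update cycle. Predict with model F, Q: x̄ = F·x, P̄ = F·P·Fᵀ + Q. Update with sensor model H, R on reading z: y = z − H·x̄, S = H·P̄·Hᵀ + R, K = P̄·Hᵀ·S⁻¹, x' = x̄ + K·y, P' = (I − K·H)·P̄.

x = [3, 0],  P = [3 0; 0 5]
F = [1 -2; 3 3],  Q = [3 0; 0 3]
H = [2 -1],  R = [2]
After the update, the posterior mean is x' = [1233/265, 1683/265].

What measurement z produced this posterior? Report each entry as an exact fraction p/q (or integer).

z = [3]

x̄ = F·x = [3, 9]
P̄ = F·P·Fᵀ + Q = [26 -21; -21 75]
S = H·P̄·Hᵀ + R = [265]
K = P̄·Hᵀ·S⁻¹ = [73/265; -117/265]
x' − x̄ = [438/265, -702/265] = K·y
y = (KᵀK)⁻¹·Kᵀ·(x' − x̄) = [6]
z = y + H·x̄ = [6] + [-3] = [3]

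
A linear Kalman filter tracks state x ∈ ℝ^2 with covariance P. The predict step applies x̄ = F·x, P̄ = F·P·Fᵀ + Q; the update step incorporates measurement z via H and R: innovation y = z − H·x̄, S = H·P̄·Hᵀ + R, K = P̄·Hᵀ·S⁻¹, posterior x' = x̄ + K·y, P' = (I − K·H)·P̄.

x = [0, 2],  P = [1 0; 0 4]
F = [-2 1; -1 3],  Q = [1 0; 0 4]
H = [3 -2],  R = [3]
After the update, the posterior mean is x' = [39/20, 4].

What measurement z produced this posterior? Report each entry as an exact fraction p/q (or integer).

z = [-2]

x̄ = F·x = [2, 6]
P̄ = F·P·Fᵀ + Q = [9 14; 14 41]
S = H·P̄·Hᵀ + R = [80]
K = P̄·Hᵀ·S⁻¹ = [-1/80; -1/2]
x' − x̄ = [-1/20, -2] = K·y
y = (KᵀK)⁻¹·Kᵀ·(x' − x̄) = [4]
z = y + H·x̄ = [4] + [-6] = [-2]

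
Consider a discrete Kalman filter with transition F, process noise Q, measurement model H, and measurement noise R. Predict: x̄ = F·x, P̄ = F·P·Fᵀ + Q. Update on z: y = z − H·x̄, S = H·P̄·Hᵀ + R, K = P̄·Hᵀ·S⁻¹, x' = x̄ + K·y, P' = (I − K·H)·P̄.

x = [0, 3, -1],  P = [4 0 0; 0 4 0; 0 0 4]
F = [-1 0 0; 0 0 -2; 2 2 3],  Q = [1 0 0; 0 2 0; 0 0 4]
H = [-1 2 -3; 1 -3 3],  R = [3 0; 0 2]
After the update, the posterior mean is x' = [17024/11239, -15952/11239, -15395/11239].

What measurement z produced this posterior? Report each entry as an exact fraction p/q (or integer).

x̄ = F·x = [0, 2, 3]
P̄ = F·P·Fᵀ + Q = [5 0 -8; 0 18 -24; -8 -24 72]
S = H·P̄·Hᵀ + R = [968 -1073; -1073 1201]
K = P̄·Hᵀ·S⁻¹ = [2432/11239 1995/11239; -5490/11239 -6084/11239; -7016/11239 -3648/11239]
x' − x̄ = [17024/11239, -38430/11239, -49112/11239] = K·y
y = (KᵀK)⁻¹·Kᵀ·(x' − x̄) = [7, 0]
z = y + H·x̄ = [7, 0] + [-5, 3] = [2, 3]

z = [2, 3]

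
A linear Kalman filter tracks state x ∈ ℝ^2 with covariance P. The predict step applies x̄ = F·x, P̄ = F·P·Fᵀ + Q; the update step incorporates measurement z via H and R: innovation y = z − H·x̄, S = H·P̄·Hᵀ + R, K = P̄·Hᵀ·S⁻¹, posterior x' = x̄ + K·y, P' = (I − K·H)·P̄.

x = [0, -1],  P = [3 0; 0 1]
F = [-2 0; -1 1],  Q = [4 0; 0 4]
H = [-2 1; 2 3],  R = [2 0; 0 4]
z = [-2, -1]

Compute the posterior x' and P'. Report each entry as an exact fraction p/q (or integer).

x' = [166/271, -203/271]
P' = [269/813 -40/813; -40/813 284/813]

x̄ = F·x = [0, -1]
P̄ = F·P·Fᵀ + Q = [16 6; 6 8]
y = z − H·x̄ = [-1, 2]
S = H·P̄·Hᵀ + R = [50 -64; -64 212]
K = P̄·Hᵀ·S⁻¹ = [-289/813 209/1626; 182/813 193/813]
x' = x̄ + K·y = [166/271, -203/271]
P' = (I − K·H)·P̄ = [269/813 -40/813; -40/813 284/813]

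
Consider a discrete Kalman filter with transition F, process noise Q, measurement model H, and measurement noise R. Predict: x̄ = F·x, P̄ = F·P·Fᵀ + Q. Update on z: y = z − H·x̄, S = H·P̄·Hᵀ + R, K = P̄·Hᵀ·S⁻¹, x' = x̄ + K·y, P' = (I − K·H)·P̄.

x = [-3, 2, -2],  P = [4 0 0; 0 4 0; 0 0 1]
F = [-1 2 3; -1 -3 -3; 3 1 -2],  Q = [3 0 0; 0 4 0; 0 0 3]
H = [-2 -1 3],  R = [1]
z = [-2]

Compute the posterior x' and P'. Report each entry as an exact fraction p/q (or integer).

x' = [-21/239, 521/239, -1/239]
P' = [18719/717 -23978/717 4465/717; -23978/717 35600/717 -4135/717; 4465/717 -4135/717 1658/717]

x̄ = F·x = [1, 3, -3]
P̄ = F·P·Fᵀ + Q = [32 -29 -10; -29 53 -18; -10 -18 47]
y = z − H·x̄ = [12]
S = H·P̄·Hᵀ + R = [717]
K = P̄·Hᵀ·S⁻¹ = [-65/717; -49/717; 179/717]
x' = x̄ + K·y = [-21/239, 521/239, -1/239]
P' = (I − K·H)·P̄ = [18719/717 -23978/717 4465/717; -23978/717 35600/717 -4135/717; 4465/717 -4135/717 1658/717]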